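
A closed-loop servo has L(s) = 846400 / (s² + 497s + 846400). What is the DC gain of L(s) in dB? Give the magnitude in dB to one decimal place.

0.0 dB

L(0) = 846400 / 846400 = 1
20 log₁₀(1) = 0.00 dB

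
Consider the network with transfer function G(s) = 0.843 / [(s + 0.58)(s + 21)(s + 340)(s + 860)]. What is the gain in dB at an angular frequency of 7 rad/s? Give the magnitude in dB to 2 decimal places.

|j7 + 0.58| = √(7² + 0.58²) = 7.024
|j7 + 21| = √(7² + 21²) = 22.14
|j7 + 340| = √(7² + 340²) = 340.1
|j7 + 860| = √(7² + 860²) = 860
|G(j7)| = 0.843 / (7.024 × 22.14 × 340.1 × 860) = 1.8538e-08
20 log₁₀(1.8538e-08) = -154.639 dB

-154.64 dB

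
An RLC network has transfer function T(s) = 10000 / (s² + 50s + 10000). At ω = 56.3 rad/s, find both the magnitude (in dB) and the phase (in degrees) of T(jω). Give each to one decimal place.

|(j56.3)² + 50(j56.3) + 10000| = |6830.3 + j2815| = 7388
|T(j56.3)| = 10000 / 7388 = 1.3536
20 log₁₀(1.3536) = 2.63 dB
∠[(j56.3)² + 50(j56.3) + 10000] = ∠[6830.3 + j2815] = 22.40°
∠T(j56.3) = −22.40° = -22.40°

|T| = 2.6 dB, ∠T = -22.4 deg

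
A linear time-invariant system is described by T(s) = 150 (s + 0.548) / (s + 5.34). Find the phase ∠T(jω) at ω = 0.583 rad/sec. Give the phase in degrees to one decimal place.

∠(j0.583 + 0.548) = arctan(0.583/0.548) = 46.77°
∠(j0.583 + 5.34) = arctan(0.583/5.34) = 6.23°
∠T(j0.583) = 46.77° − 6.23° = 40.54°

40.5°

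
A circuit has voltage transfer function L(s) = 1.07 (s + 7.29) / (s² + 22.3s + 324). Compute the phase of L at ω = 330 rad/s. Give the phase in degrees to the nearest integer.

∠(j330 + 7.29) = arctan(330/7.29) = 88.73°
∠[(j330)² + 22.3(j330) + 324] = ∠[-1.0858e+05 + j7359] = 176.12°
∠L(j330) = 88.73° − 176.12° = -87.39°

-87°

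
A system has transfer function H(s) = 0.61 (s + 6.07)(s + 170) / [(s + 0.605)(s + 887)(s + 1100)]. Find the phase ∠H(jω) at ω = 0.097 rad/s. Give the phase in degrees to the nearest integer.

∠(j0.097 + 6.07) = arctan(0.097/6.07) = 0.92°
∠(j0.097 + 170) = arctan(0.097/170) = 0.03°
∠(j0.097 + 0.605) = arctan(0.097/0.605) = 9.11°
∠(j0.097 + 887) = arctan(0.097/887) = 0.01°
∠(j0.097 + 1100) = arctan(0.097/1100) = 0.01°
∠H(j0.097) = 0.92° + 0.03° − (9.11° + 0.01° + 0.01°) = -8.17°

-8°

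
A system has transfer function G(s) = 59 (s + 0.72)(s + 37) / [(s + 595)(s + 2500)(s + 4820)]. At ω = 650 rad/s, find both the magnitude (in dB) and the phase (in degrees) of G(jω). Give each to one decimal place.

|j650 + 0.72| = √(650² + 0.72²) = 650
|j650 + 37| = √(650² + 37²) = 651.1
|j650 + 595| = √(650² + 595²) = 881.2
|j650 + 2500| = √(650² + 2500²) = 2583
|j650 + 4820| = √(650² + 4820²) = 4864
|G(j650)| = 59 × 650 × 651.1 / (881.2 × 2583 × 4864) = 0.0022553
20 log₁₀(0.0022553) = -52.94 dB
∠(j650 + 0.72) = arctan(650/0.72) = 89.94°
∠(j650 + 37) = arctan(650/37) = 86.74°
∠(j650 + 595) = arctan(650/595) = 47.53°
∠(j650 + 2500) = arctan(650/2500) = 14.57°
∠(j650 + 4820) = arctan(650/4820) = 7.68°
∠G(j650) = 89.94° + 86.74° − (47.53° + 14.57° + 7.68°) = 106.89°

|G| = -52.9 dB, ∠G = 106.9°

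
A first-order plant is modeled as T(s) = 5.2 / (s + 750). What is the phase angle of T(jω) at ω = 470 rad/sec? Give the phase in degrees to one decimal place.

-32.1 deg

∠(j470 + 750) = arctan(470/750) = 32.07°
∠T(j470) = −32.07° = -32.07°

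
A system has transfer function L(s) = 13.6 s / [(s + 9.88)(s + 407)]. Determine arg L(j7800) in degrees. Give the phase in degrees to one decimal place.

-86.9°

∠(j7800) = 90.00°
∠(j7800 + 9.88) = arctan(7800/9.88) = 89.93°
∠(j7800 + 407) = arctan(7800/407) = 87.01°
∠L(j7800) = 90.00° − (89.93° + 87.01°) = -86.94°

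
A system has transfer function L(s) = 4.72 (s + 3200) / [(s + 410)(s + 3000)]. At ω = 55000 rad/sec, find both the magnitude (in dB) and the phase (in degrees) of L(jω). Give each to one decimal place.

|L| = -81.3 dB, ∠L = -89.8°

|j55000 + 3200| = √(55000² + 3200²) = 5.509e+04
|j55000 + 410| = √(55000² + 410²) = 5.5e+04
|j55000 + 3000| = √(55000² + 3000²) = 5.508e+04
|L(j55000)| = 4.72 × 5.509e+04 / (5.5e+04 × 5.508e+04) = 8.5833e-05
20 log₁₀(8.5833e-05) = -81.33 dB
∠(j55000 + 3200) = arctan(55000/3200) = 86.67°
∠(j55000 + 410) = arctan(55000/410) = 89.57°
∠(j55000 + 3000) = arctan(55000/3000) = 86.88°
∠L(j55000) = 86.67° − (89.57° + 86.88°) = -89.78°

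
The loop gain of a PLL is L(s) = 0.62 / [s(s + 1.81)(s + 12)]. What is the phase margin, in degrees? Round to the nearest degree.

Gain crossover: |L(jω)| = 1 at ω ≈ 0.0285 rad/s.
∠L(j0.0285) = −90° − arctan(0.0285/1.81) − arctan(0.0285/12) ≈ -91.04°
PM = 180° + (-91.04°) = 88.96°

89 deg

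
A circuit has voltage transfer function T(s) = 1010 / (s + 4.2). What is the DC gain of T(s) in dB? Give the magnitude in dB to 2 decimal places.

47.62 dB

T(0) = 1010 / 4.2 = 240.48
20 log₁₀(240.48) = 47.621 dB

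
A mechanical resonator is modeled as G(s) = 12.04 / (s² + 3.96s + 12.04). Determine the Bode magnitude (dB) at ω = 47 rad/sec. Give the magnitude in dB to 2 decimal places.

-45.25 dB

|(j47)² + 3.96(j47) + 12.04| = |-2197 + j186.12| = 2205
|G(j47)| = 12.04 / 2205 = 0.0054607
20 log₁₀(0.0054607) = -45.255 dB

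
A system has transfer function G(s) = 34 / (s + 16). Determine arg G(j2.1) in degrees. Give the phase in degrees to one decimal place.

∠(j2.1 + 16) = arctan(2.1/16) = 7.48°
∠G(j2.1) = −7.48° = -7.48°

-7.5°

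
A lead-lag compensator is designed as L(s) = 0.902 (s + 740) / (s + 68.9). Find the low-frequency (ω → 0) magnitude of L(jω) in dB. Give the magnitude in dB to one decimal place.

L(0) = 0.902 × 740 / 68.9 = 9.6877
20 log₁₀(9.6877) = 19.72 dB

19.7 dB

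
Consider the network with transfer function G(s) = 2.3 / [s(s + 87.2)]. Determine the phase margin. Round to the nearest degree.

Gain crossover: |G(jω)| = 1 at ω ≈ 0.0264 rad/s.
∠G(j0.0264) = −90° − arctan(0.0264/87.2) ≈ -90.02°
PM = 180° + (-90.02°) = 89.98°

90°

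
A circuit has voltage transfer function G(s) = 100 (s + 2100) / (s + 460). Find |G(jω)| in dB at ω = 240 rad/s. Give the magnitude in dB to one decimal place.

|j240 + 2100| = √(240² + 2100²) = 2114
|j240 + 460| = √(240² + 460²) = 518.8
|G(j240)| = 100 × 2114 / 518.8 = 407.38
20 log₁₀(407.38) = 52.20 dB

52.2 dB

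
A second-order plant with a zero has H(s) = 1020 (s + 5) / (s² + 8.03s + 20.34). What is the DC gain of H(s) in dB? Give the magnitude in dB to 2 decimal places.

H(0) = 1020 × 5 / 20.34 = 250.74
20 log₁₀(250.74) = 47.984 dB

47.98 dB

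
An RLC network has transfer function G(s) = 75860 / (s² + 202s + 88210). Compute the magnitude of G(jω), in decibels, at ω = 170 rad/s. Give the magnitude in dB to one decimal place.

|(j170)² + 202(j170) + 88210| = |59310 + j34340| = 6.853e+04
|G(j170)| = 75860 / 6.853e+04 = 1.1069
20 log₁₀(1.1069) = 0.88 dB

0.9 dB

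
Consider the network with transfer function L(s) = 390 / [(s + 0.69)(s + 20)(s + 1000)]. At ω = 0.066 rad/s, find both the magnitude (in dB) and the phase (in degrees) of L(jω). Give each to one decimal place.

|j0.066 + 0.69| = √(0.066² + 0.69²) = 0.6931
|j0.066 + 20| = √(0.066² + 20²) = 20
|j0.066 + 1000| = √(0.066² + 1000²) = 1000
|L(j0.066)| = 390 / (0.6931 × 20 × 1000) = 0.028132
20 log₁₀(0.028132) = -31.02 dB
∠(j0.066 + 0.69) = arctan(0.066/0.69) = 5.46°
∠(j0.066 + 20) = arctan(0.066/20) = 0.19°
∠(j0.066 + 1000) = arctan(0.066/1000) = 0.00°
∠L(j0.066) = − (5.46° + 0.19° + 0.00°) = -5.66°

|L| = -31.0 dB, ∠L = -5.7°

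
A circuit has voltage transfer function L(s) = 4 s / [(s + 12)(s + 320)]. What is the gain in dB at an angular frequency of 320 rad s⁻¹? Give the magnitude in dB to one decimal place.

-41.1 dB

|j320| = 320
|j320 + 12| = √(320² + 12²) = 320.2
|j320 + 320| = √(320² + 320²) = 452.5
|L(j320)| = 4 × 320 / (320.2 × 452.5) = 0.0088326
20 log₁₀(0.0088326) = -41.08 dB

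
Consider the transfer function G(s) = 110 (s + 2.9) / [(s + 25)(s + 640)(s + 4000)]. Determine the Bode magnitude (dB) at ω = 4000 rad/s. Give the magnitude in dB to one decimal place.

|j4000 + 2.9| = √(4000² + 2.9²) = 4000
|j4000 + 25| = √(4000² + 25²) = 4000
|j4000 + 640| = √(4000² + 640²) = 4051
|j4000 + 4000| = √(4000² + 4000²) = 5657
|G(j4000)| = 110 × 4000 / (4000 × 4051 × 5657) = 4.8002e-06
20 log₁₀(4.8002e-06) = -106.37 dB

-106.4 dB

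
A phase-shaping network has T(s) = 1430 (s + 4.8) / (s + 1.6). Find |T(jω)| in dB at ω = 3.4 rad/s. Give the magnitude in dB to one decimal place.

|j3.4 + 4.8| = √(3.4² + 4.8²) = 5.882
|j3.4 + 1.6| = √(3.4² + 1.6²) = 3.758
|T(j3.4)| = 1430 × 5.882 / 3.758 = 2238.5
20 log₁₀(2238.5) = 67.00 dB

67.0 dB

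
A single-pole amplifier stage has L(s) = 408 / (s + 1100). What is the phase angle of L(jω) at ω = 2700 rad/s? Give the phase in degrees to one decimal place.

-67.8°

∠(j2700 + 1100) = arctan(2700/1100) = 67.83°
∠L(j2700) = −67.83° = -67.83°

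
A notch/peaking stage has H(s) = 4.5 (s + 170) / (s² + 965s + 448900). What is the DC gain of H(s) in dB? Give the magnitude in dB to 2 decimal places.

-55.37 dB

H(0) = 4.5 × 170 / 448900 = 0.0017042
20 log₁₀(0.0017042) = -55.370 dB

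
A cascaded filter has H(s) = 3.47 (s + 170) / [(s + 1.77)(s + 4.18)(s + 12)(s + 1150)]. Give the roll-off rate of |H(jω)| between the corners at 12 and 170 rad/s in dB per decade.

In this band the factors already past their corner are: pole at 1.77, pole at 4.18, pole at 12; net slope = -60 dB/decade.

-60 dB/decade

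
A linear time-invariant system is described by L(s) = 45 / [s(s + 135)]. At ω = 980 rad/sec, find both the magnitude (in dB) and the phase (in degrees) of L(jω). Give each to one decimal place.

|L| = -86.7 dB, ∠L = -172.2°

|j980 + 135| = √(980² + 135²) = 989.3
|j980| = 980
|L(j980)| = 45 / (989.3 × 980) = 4.6417e-05
20 log₁₀(4.6417e-05) = -86.67 dB
∠(j980 + 135) = arctan(980/135) = 82.16°
∠(j980) = 90.00°
∠L(j980) = − (82.16° + 90.00°) = -172.16°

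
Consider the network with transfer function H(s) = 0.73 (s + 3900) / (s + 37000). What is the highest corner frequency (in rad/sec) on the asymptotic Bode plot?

Break frequencies occur at each pole and zero magnitude: 3900 rad/sec, 37000 rad/sec.
The highest is 37000 rad/sec.

37000 rad/sec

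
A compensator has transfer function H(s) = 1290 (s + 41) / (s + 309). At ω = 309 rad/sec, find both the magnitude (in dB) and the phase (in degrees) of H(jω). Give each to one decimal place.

|j309 + 41| = √(309² + 41²) = 311.7
|j309 + 309| = √(309² + 309²) = 437
|H(j309)| = 1290 × 311.7 / 437 = 920.16
20 log₁₀(920.16) = 59.28 dB
∠(j309 + 41) = arctan(309/41) = 82.44°
∠(j309 + 309) = arctan(309/309) = 45.00°
∠H(j309) = 82.44° − 45.00° = 37.44°

|H| = 59.3 dB, ∠H = 37.4°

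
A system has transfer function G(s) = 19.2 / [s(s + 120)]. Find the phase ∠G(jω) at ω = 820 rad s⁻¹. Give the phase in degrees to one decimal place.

∠(j820 + 120) = arctan(820/120) = 81.67°
∠(j820) = 90.00°
∠G(j820) = − (81.67° + 90.00°) = -171.67°

-171.7 deg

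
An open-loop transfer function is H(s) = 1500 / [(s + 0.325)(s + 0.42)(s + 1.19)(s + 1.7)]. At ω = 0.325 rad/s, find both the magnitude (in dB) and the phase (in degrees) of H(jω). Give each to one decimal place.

|j0.325 + 0.325| = √(0.325² + 0.325²) = 0.4596
|j0.325 + 0.42| = √(0.325² + 0.42²) = 0.5311
|j0.325 + 1.19| = √(0.325² + 1.19²) = 1.234
|j0.325 + 1.7| = √(0.325² + 1.7²) = 1.731
|H(j0.325)| = 1500 / (0.4596 × 0.5311 × 1.234 × 1.731) = 2878.3
20 log₁₀(2878.3) = 69.18 dB
∠(j0.325 + 0.325) = arctan(0.325/0.325) = 45.00°
∠(j0.325 + 0.42) = arctan(0.325/0.42) = 37.73°
∠(j0.325 + 1.19) = arctan(0.325/1.19) = 15.28°
∠(j0.325 + 1.7) = arctan(0.325/1.7) = 10.82°
∠H(j0.325) = − (45.00° + 37.73° + 15.28° + 10.82°) = -108.83°

|H| = 69.2 dB, ∠H = -108.8°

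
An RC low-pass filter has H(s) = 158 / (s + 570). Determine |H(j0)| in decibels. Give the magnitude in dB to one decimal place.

H(0) = 158 / 570 = 0.27719
20 log₁₀(0.27719) = -11.14 dB

-11.1 dB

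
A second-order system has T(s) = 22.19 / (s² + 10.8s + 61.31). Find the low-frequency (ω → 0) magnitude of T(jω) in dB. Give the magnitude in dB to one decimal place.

T(0) = 22.19 / 61.31 = 0.36193
20 log₁₀(0.36193) = -8.83 dB

-8.8 dB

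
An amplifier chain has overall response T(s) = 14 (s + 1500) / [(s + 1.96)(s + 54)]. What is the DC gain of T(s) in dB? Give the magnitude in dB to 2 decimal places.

T(0) = 14 × 1500 / (1.96 × 54) = 198.41
20 log₁₀(198.41) = 45.951 dB

45.95 dB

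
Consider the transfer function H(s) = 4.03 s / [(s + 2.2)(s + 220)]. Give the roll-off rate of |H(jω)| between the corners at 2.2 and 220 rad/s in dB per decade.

0 dB/decade

In this band the factors already past their corner are: 1 differentiator zero, pole at 2.2; net slope = 0 dB/decade.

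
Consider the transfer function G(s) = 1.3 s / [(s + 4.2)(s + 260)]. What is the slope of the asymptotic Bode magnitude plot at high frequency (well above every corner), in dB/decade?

With 1 zero and 2 poles, the high-frequency asymptotic slope is 20 × (1 − 2) = -20 dB/decade.

-20 dB/decade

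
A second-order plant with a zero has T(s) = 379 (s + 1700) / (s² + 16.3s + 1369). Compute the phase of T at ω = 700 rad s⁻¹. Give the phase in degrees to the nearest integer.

-156°

∠(j700 + 1700) = arctan(700/1700) = 22.38°
∠[(j700)² + 16.3(j700) + 1369] = ∠[-4.8863e+05 + j11410] = 178.66°
∠T(j700) = 22.38° − 178.66° = -156.28°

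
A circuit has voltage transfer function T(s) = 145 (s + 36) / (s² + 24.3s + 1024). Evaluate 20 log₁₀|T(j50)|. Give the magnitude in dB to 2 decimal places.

|j50 + 36| = √(50² + 36²) = 61.61
|(j50)² + 24.3(j50) + 1024| = |-1476 + j1215| = 1912
|T(j50)| = 145 × 61.61 / 1912 = 4.673
20 log₁₀(4.673) = 13.392 dB

13.39 dB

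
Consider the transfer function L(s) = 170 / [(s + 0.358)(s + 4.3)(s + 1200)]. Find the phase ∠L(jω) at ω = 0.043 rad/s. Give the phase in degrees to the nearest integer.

-7°

∠(j0.043 + 0.358) = arctan(0.043/0.358) = 6.85°
∠(j0.043 + 4.3) = arctan(0.043/4.3) = 0.57°
∠(j0.043 + 1200) = arctan(0.043/1200) = 0.00°
∠L(j0.043) = − (6.85° + 0.57° + 0.00°) = -7.42°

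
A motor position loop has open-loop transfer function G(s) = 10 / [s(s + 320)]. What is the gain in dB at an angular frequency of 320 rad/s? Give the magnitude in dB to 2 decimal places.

|j320 + 320| = √(320² + 320²) = 452.5
|j320| = 320
|G(j320)| = 10 / (452.5 × 320) = 6.9053e-05
20 log₁₀(6.9053e-05) = -83.216 dB

-83.22 dB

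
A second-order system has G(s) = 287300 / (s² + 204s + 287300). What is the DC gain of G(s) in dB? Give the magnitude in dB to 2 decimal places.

0.00 dB

G(0) = 287300 / 287300 = 1
20 log₁₀(1) = 0.000 dB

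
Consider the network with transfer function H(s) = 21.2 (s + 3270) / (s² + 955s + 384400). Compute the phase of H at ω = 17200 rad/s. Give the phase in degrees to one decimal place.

-97.6°

∠(j17200 + 3270) = arctan(17200/3270) = 79.24°
∠[(j17200)² + 955(j17200) + 384400] = ∠[-2.9546e+08 + j1.6426e+07] = 176.82°
∠H(j17200) = 79.24° − 176.82° = -97.58°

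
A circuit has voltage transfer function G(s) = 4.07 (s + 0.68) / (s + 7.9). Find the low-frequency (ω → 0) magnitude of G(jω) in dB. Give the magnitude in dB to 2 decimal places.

G(0) = 4.07 × 0.68 / 7.9 = 0.35033
20 log₁₀(0.35033) = -9.110 dB

-9.11 dB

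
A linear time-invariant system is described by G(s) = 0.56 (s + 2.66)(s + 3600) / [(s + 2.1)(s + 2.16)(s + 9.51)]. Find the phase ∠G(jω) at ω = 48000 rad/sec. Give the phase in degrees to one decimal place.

∠(j48000 + 2.66) = arctan(48000/2.66) = 90.00°
∠(j48000 + 3600) = arctan(48000/3600) = 85.71°
∠(j48000 + 2.1) = arctan(48000/2.1) = 90.00°
∠(j48000 + 2.16) = arctan(48000/2.16) = 90.00°
∠(j48000 + 9.51) = arctan(48000/9.51) = 89.99°
∠G(j48000) = 90.00° + 85.71° − (90.00° + 90.00° + 89.99°) = -94.28°

-94.3°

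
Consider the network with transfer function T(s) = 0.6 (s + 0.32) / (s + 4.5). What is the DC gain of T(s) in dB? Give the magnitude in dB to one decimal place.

-27.4 dB

T(0) = 0.6 × 0.32 / 4.5 = 0.042667
20 log₁₀(0.042667) = -27.40 dB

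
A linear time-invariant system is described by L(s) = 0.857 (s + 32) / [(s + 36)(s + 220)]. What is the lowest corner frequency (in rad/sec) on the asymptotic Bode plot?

Break frequencies occur at each pole and zero magnitude: 32 rad/sec, 36 rad/sec, 220 rad/sec.
The lowest is 32 rad/sec.

32 rad/sec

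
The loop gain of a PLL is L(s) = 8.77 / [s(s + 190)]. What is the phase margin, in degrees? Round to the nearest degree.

Gain crossover: |L(jω)| = 1 at ω ≈ 0.0462 rad/s.
∠L(j0.0462) = −90° − arctan(0.0462/190) ≈ -90.01°
PM = 180° + (-90.01°) = 89.99°

90°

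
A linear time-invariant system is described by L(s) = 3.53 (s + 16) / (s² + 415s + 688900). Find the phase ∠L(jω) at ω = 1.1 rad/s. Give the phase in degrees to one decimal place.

3.9°

∠(j1.1 + 16) = arctan(1.1/16) = 3.93°
∠[(j1.1)² + 415(j1.1) + 688900] = ∠[6.889e+05 + j456.5] = 0.04°
∠L(j1.1) = 3.93° − 0.04° = 3.89°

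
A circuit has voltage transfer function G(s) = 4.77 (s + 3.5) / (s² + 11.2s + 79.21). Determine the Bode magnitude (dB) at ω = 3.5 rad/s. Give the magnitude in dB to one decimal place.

-10.3 dB

|j3.5 + 3.5| = √(3.5² + 3.5²) = 4.95
|(j3.5)² + 11.2(j3.5) + 79.21| = |66.96 + j39.2| = 77.59
|G(j3.5)| = 4.77 × 4.95 / 77.59 = 0.30429
20 log₁₀(0.30429) = -10.33 dB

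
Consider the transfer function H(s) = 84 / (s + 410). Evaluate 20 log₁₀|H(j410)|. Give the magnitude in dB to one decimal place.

-16.8 dB

|j410 + 410| = √(410² + 410²) = 579.8
|H(j410)| = 84 / 579.8 = 0.14487
20 log₁₀(0.14487) = -16.78 dB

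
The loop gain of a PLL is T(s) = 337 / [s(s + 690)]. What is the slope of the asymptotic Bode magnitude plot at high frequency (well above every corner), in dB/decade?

With 0 zeros and 2 poles, the high-frequency asymptotic slope is 20 × (0 − 2) = -40 dB/decade.

-40 dB/decade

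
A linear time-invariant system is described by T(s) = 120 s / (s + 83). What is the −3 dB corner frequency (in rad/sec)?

83 rad/sec

For a single-pole high-pass, the −3 dB point is at the pole: ω = 83 rad/sec.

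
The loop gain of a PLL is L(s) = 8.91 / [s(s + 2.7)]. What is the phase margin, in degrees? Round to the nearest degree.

48°

Gain crossover: |L(jω)| = 1 at ω ≈ 2.45 rad/s.
∠L(j2.45) = −90° − arctan(2.45/2.7) ≈ -132.17°
PM = 180° + (-132.17°) = 47.83°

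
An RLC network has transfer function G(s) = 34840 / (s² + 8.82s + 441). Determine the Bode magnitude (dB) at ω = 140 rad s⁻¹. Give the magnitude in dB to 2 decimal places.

|(j140)² + 8.82(j140) + 441| = |-19159 + j1234.8| = 1.92e+04
|G(j140)| = 34840 / 1.92e+04 = 1.8147
20 log₁₀(1.8147) = 5.176 dB

5.18 dB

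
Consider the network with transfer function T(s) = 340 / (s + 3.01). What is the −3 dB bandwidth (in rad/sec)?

3.01 rad/sec

For a single-pole low-pass, the −3 dB point is at the pole: ω = 3.01 rad/sec.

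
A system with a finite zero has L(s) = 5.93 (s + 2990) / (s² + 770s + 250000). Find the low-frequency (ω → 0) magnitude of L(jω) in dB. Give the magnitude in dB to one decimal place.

-23.0 dB

L(0) = 5.93 × 2990 / 250000 = 0.070923
20 log₁₀(0.070923) = -22.98 dB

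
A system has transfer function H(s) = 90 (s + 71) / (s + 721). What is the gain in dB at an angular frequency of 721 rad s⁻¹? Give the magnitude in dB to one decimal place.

|j721 + 71| = √(721² + 71²) = 724.5
|j721 + 721| = √(721² + 721²) = 1020
|H(j721)| = 90 × 724.5 / 1020 = 63.947
20 log₁₀(63.947) = 36.12 dB

36.1 dB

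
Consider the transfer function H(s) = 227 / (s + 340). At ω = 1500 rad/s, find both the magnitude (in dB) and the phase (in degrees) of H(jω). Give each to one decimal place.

|j1500 + 340| = √(1500² + 340²) = 1538
|H(j1500)| = 227 / 1538 = 0.14759
20 log₁₀(0.14759) = -16.62 dB
∠(j1500 + 340) = arctan(1500/340) = 77.23°
∠H(j1500) = −77.23° = -77.23°

|H| = -16.6 dB, ∠H = -77.2 deg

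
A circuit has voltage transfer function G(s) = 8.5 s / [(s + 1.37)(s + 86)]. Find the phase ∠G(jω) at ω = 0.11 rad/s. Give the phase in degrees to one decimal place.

∠(j0.11) = 90.00°
∠(j0.11 + 1.37) = arctan(0.11/1.37) = 4.59°
∠(j0.11 + 86) = arctan(0.11/86) = 0.07°
∠G(j0.11) = 90.00° − (4.59° + 0.07°) = 85.34°

85.3°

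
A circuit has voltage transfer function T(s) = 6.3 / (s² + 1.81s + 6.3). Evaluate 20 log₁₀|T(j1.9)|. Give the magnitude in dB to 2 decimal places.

3.18 dB

|(j1.9)² + 1.81(j1.9) + 6.3| = |2.69 + j3.439| = 4.366
|T(j1.9)| = 6.3 / 4.366 = 1.4429
20 log₁₀(1.4429) = 3.185 dB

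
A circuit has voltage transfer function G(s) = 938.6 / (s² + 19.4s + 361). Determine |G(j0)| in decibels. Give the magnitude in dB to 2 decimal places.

G(0) = 938.6 / 361 = 2.6
20 log₁₀(2.6) = 8.299 dB

8.30 dB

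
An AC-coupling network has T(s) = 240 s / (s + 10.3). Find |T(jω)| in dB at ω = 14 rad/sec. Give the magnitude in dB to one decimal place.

|j14| = 14
|j14 + 10.3| = √(14² + 10.3²) = 17.38
|T(j14)| = 240 × 14 / 17.38 = 193.32
20 log₁₀(193.32) = 45.73 dB

45.7 dB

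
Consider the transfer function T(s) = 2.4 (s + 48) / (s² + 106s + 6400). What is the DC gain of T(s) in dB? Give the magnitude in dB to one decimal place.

T(0) = 2.4 × 48 / 6400 = 0.018
20 log₁₀(0.018) = -34.89 dB

-34.9 dB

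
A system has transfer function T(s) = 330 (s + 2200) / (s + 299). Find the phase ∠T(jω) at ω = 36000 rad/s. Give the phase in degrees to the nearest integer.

∠(j36000 + 2200) = arctan(36000/2200) = 86.50°
∠(j36000 + 299) = arctan(36000/299) = 89.52°
∠T(j36000) = 86.50° − 89.52° = -3.02°

-3 deg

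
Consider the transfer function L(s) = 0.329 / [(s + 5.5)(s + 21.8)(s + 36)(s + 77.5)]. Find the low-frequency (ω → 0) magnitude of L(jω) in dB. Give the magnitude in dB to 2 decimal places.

-120.14 dB

L(0) = 0.329 / (5.5 × 21.8 × 36 × 77.5) = 9.835e-07
20 log₁₀(9.835e-07) = -120.145 dB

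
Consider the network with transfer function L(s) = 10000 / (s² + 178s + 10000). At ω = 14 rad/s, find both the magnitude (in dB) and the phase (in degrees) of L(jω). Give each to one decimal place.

|L| = -0.1 dB, ∠L = -14.3°

|(j14)² + 178(j14) + 10000| = |9804 + j2492| = 1.012e+04
|L(j14)| = 10000 / 1.012e+04 = 0.98856
20 log₁₀(0.98856) = -0.10 dB
∠[(j14)² + 178(j14) + 10000] = ∠[9804 + j2492] = 14.26°
∠L(j14) = −14.26° = -14.26°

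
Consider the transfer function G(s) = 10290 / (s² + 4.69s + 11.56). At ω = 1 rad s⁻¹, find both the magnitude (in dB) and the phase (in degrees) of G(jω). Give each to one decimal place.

|(j1)² + 4.69(j1) + 11.56| = |10.56 + j4.69| = 11.55
|G(j1)| = 10290 / 11.55 = 890.55
20 log₁₀(890.55) = 58.99 dB
∠[(j1)² + 4.69(j1) + 11.56] = ∠[10.56 + j4.69] = 23.95°
∠G(j1) = −23.95° = -23.95°

|G| = 59.0 dB, ∠G = -23.9°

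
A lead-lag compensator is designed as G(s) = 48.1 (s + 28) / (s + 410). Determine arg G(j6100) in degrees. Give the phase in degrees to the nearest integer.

4 deg

∠(j6100 + 28) = arctan(6100/28) = 89.74°
∠(j6100 + 410) = arctan(6100/410) = 86.15°
∠G(j6100) = 89.74° − 86.15° = 3.58°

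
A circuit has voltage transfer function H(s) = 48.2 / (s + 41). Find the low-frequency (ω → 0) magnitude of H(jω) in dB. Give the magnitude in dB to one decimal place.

H(0) = 48.2 / 41 = 1.1756
20 log₁₀(1.1756) = 1.41 dB

1.4 dB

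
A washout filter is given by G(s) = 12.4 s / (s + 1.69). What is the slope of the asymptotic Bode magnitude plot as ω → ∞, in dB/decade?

With 1 zero and 1 pole, the high-frequency asymptotic slope is 20 × (1 − 1) = 0 dB/decade.

0 dB/decade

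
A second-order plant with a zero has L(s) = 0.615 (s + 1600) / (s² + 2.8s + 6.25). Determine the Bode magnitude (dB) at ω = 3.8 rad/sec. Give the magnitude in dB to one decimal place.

37.3 dB

|j3.8 + 1600| = √(3.8² + 1600²) = 1600
|(j3.8)² + 2.8(j3.8) + 6.25| = |-8.19 + j10.64| = 13.43
|L(j3.8)| = 0.615 × 1600 / 13.43 = 73.285
20 log₁₀(73.285) = 37.30 dB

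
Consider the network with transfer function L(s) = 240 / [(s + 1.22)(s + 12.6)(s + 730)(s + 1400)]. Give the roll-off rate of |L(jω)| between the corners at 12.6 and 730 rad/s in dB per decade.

In this band the factors already past their corner are: pole at 1.22, pole at 12.6; net slope = -40 dB/decade.

-40 dB/decade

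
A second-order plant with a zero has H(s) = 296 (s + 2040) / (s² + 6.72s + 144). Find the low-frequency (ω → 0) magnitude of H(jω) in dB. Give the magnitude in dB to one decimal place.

72.5 dB

H(0) = 296 × 2040 / 144 = 4193.3
20 log₁₀(4193.3) = 72.45 dB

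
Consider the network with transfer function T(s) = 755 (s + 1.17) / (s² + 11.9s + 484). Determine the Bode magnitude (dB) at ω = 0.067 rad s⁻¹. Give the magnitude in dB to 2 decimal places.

|j0.067 + 1.17| = √(0.067² + 1.17²) = 1.172
|(j0.067)² + 11.9(j0.067) + 484| = |484 + j0.7973| = 484
|T(j0.067)| = 755 × 1.172 / 484 = 1.8281
20 log₁₀(1.8281) = 5.240 dB

5.24 dB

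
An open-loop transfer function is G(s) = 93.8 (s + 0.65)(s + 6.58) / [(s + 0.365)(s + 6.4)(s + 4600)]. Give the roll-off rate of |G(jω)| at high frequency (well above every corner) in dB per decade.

With 2 zeros and 3 poles, the high-frequency asymptotic slope is 20 × (2 − 3) = -20 dB/decade.

-20 dB/decade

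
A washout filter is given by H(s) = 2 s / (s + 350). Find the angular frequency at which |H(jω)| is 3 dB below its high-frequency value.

For a single-pole high-pass, the −3 dB point is at the pole: ω = 350 rad/s.

350 rad/s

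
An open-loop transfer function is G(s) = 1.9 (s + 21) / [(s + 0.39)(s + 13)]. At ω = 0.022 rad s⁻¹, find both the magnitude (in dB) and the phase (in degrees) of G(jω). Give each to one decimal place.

|G| = 17.9 dB, ∠G = -3.3 deg

|j0.022 + 21| = √(0.022² + 21²) = 21
|j0.022 + 0.39| = √(0.022² + 0.39²) = 0.3906
|j0.022 + 13| = √(0.022² + 13²) = 13
|G(j0.022)| = 1.9 × 21 / (0.3906 × 13) = 7.8573
20 log₁₀(7.8573) = 17.91 dB
∠(j0.022 + 21) = arctan(0.022/21) = 0.06°
∠(j0.022 + 0.39) = arctan(0.022/0.39) = 3.23°
∠(j0.022 + 13) = arctan(0.022/13) = 0.10°
∠G(j0.022) = 0.06° − (3.23° + 0.10°) = -3.27°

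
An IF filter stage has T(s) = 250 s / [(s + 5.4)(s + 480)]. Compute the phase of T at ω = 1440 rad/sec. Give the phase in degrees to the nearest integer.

-71°

∠(j1440) = 90.00°
∠(j1440 + 5.4) = arctan(1440/5.4) = 89.79°
∠(j1440 + 480) = arctan(1440/480) = 71.57°
∠T(j1440) = 90.00° − (89.79° + 71.57°) = -71.35°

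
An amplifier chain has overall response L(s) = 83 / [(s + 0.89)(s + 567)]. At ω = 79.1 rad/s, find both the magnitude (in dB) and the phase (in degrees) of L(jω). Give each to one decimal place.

|j79.1 + 0.89| = √(79.1² + 0.89²) = 79.11
|j79.1 + 567| = √(79.1² + 567²) = 572.5
|L(j79.1)| = 83 / (79.11 × 572.5) = 0.0018328
20 log₁₀(0.0018328) = -54.74 dB
∠(j79.1 + 0.89) = arctan(79.1/0.89) = 89.36°
∠(j79.1 + 567) = arctan(79.1/567) = 7.94°
∠L(j79.1) = − (89.36° + 7.94°) = -97.30°

|L| = -54.7 dB, ∠L = -97.3°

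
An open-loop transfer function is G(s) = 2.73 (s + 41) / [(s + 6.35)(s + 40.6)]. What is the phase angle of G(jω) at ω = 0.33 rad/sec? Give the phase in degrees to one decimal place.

-3.0°

∠(j0.33 + 41) = arctan(0.33/41) = 0.46°
∠(j0.33 + 6.35) = arctan(0.33/6.35) = 2.97°
∠(j0.33 + 40.6) = arctan(0.33/40.6) = 0.47°
∠G(j0.33) = 0.46° − (2.97° + 0.47°) = -2.98°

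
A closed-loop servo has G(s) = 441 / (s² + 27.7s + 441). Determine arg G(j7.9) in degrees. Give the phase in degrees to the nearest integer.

-30°

∠[(j7.9)² + 27.7(j7.9) + 441] = ∠[378.59 + j218.83] = 30.03°
∠G(j7.9) = −30.03° = -30.03°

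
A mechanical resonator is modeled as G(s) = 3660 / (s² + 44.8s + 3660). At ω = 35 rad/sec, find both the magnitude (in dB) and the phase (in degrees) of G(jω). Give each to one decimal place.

|G| = 2.0 dB, ∠G = -32.8°

|(j35)² + 44.8(j35) + 3660| = |2435 + j1568| = 2896
|G(j35)| = 3660 / 2896 = 1.2637
20 log₁₀(1.2637) = 2.03 dB
∠[(j35)² + 44.8(j35) + 3660] = ∠[2435 + j1568] = 32.78°
∠G(j35) = −32.78° = -32.78°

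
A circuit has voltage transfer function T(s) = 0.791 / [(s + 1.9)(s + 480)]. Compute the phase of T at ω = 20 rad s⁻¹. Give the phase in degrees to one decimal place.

∠(j20 + 1.9) = arctan(20/1.9) = 84.57°
∠(j20 + 480) = arctan(20/480) = 2.39°
∠T(j20) = − (84.57° + 2.39°) = -86.96°

-87.0°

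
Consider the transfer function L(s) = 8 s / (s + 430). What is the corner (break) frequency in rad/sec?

The single real pole at s = −430 gives a corner at ω = 430 rad/sec.

430 rad/sec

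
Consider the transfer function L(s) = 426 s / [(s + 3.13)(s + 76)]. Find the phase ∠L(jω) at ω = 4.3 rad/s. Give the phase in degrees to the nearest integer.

33°

∠(j4.3) = 90.00°
∠(j4.3 + 3.13) = arctan(4.3/3.13) = 53.95°
∠(j4.3 + 76) = arctan(4.3/76) = 3.24°
∠L(j4.3) = 90.00° − (53.95° + 3.24°) = 32.81°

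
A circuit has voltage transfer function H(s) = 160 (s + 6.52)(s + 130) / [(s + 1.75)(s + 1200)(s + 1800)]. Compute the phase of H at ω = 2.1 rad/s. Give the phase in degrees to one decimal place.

-31.6 deg

∠(j2.1 + 6.52) = arctan(2.1/6.52) = 17.85°
∠(j2.1 + 130) = arctan(2.1/130) = 0.93°
∠(j2.1 + 1.75) = arctan(2.1/1.75) = 50.19°
∠(j2.1 + 1200) = arctan(2.1/1200) = 0.10°
∠(j2.1 + 1800) = arctan(2.1/1800) = 0.07°
∠H(j2.1) = 17.85° + 0.93° − (50.19° + 0.10° + 0.07°) = -31.58°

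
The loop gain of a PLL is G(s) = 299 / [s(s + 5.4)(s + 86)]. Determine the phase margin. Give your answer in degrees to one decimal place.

Gain crossover: |G(jω)| = 1 at ω ≈ 0.639 rad/s.
∠G(j0.639) = −90° − arctan(0.639/5.4) − arctan(0.639/86) ≈ -97.18°
PM = 180° + (-97.18°) = 82.82°

82.8 deg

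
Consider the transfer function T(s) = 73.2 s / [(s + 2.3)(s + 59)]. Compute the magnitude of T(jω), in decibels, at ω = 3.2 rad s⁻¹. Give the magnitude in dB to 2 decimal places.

0.05 dB

|j3.2| = 3.2
|j3.2 + 2.3| = √(3.2² + 2.3²) = 3.941
|j3.2 + 59| = √(3.2² + 59²) = 59.09
|T(j3.2)| = 73.2 × 3.2 / (3.941 × 59.09) = 1.006
20 log₁₀(1.006) = 0.052 dB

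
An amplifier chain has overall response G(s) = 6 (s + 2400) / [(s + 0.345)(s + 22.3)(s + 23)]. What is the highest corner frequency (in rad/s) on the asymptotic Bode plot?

Break frequencies occur at each pole and zero magnitude: 0.345 rad/s, 22.3 rad/s, 23 rad/s, 2400 rad/s.
The highest is 2400 rad/s.

2400 rad/s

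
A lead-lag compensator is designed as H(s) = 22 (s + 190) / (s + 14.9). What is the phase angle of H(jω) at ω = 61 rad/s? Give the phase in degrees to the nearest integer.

∠(j61 + 190) = arctan(61/190) = 17.80°
∠(j61 + 14.9) = arctan(61/14.9) = 76.27°
∠H(j61) = 17.80° − 76.27° = -58.47°

-58°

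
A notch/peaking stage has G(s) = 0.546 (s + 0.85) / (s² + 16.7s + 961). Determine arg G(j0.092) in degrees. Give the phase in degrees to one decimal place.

∠(j0.092 + 0.85) = arctan(0.092/0.85) = 6.18°
∠[(j0.092)² + 16.7(j0.092) + 961] = ∠[960.99 + j1.5364] = 0.09°
∠G(j0.092) = 6.18° − 0.09° = 6.09°

6.1 deg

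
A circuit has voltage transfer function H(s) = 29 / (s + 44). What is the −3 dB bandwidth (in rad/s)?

For a single-pole low-pass, the −3 dB point is at the pole: ω = 44 rad/s.

44 rad/s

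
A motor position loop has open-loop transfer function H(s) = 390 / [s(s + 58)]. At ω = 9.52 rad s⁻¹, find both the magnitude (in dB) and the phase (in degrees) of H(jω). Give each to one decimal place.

|H| = -3.1 dB, ∠H = -99.3°

|j9.52 + 58| = √(9.52² + 58²) = 58.78
|j9.52| = 9.52
|H(j9.52)| = 390 / (58.78 × 9.52) = 0.69699
20 log₁₀(0.69699) = -3.14 dB
∠(j9.52 + 58) = arctan(9.52/58) = 9.32°
∠(j9.52) = 90.00°
∠H(j9.52) = − (9.32° + 90.00°) = -99.32°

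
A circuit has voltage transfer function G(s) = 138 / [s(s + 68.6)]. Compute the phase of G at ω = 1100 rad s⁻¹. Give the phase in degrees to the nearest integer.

∠(j1100 + 68.6) = arctan(1100/68.6) = 86.43°
∠(j1100) = 90.00°
∠G(j1100) = − (86.43° + 90.00°) = -176.43°

-176°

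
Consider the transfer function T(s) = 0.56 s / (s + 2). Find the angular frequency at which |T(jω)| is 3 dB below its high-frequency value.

For a single-pole high-pass, the −3 dB point is at the pole: ω = 2 rad/sec.

2 rad/sec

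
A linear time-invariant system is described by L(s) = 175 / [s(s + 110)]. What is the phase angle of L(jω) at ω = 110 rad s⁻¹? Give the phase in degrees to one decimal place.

∠(j110 + 110) = arctan(110/110) = 45.00°
∠(j110) = 90.00°
∠L(j110) = − (45.00° + 90.00°) = -135.00°

-135.0°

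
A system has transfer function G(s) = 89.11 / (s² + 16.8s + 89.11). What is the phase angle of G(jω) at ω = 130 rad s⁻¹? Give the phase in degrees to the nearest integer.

-173 deg

∠[(j130)² + 16.8(j130) + 89.11] = ∠[-16811 + j2184] = 172.60°
∠G(j130) = −172.60° = -172.60°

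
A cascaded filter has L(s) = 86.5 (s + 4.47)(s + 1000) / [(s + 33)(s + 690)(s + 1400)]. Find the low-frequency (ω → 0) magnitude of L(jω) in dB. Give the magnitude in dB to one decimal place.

L(0) = 86.5 × 4.47 × 1000 / (33 × 690 × 1400) = 0.012129
20 log₁₀(0.012129) = -38.32 dB

-38.3 dB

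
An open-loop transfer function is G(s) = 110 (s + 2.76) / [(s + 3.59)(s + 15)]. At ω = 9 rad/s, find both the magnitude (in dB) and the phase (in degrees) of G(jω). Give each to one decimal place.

|j9 + 2.76| = √(9² + 2.76²) = 9.414
|j9 + 3.59| = √(9² + 3.59²) = 9.69
|j9 + 15| = √(9² + 15²) = 17.49
|G(j9)| = 110 × 9.414 / (9.69 × 17.49) = 6.1092
20 log₁₀(6.1092) = 15.72 dB
∠(j9 + 2.76) = arctan(9/2.76) = 72.95°
∠(j9 + 3.59) = arctan(9/3.59) = 68.25°
∠(j9 + 15) = arctan(9/15) = 30.96°
∠G(j9) = 72.95° − (68.25° + 30.96°) = -26.27°

|G| = 15.7 dB, ∠G = -26.3°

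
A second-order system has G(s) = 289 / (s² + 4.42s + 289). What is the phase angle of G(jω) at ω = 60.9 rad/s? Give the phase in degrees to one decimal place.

∠[(j60.9)² + 4.42(j60.9) + 289] = ∠[-3419.8 + j269.18] = 175.50°
∠G(j60.9) = −175.50° = -175.50°

-175.5°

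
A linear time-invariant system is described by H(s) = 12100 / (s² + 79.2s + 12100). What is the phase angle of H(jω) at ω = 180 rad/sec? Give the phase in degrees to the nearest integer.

∠[(j180)² + 79.2(j180) + 12100] = ∠[-20300 + j14256] = 144.92°
∠H(j180) = −144.92° = -144.92°

-145°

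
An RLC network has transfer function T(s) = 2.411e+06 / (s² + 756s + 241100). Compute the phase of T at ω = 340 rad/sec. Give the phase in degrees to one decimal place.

-64.0°

∠[(j340)² + 756(j340) + 241100] = ∠[1.255e+05 + j2.5704e+05] = 63.98°
∠T(j340) = −63.98° = -63.98°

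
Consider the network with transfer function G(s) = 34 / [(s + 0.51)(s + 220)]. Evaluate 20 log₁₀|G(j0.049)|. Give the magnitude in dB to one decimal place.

-10.4 dB

|j0.049 + 0.51| = √(0.049² + 0.51²) = 0.5123
|j0.049 + 220| = √(0.049² + 220²) = 220
|G(j0.049)| = 34 / (0.5123 × 220) = 0.30164
20 log₁₀(0.30164) = -10.41 dB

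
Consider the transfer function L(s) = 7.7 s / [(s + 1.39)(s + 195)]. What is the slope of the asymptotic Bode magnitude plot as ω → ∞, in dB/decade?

-20 dB/decade

With 1 zero and 2 poles, the high-frequency asymptotic slope is 20 × (1 − 2) = -20 dB/decade.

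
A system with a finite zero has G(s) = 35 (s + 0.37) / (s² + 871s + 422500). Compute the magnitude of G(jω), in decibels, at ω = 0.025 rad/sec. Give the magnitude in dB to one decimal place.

-90.3 dB

|j0.025 + 0.37| = √(0.025² + 0.37²) = 0.3708
|(j0.025)² + 871(j0.025) + 422500| = |4.225e+05 + j21.775| = 4.225e+05
|G(j0.025)| = 35 × 0.3708 / 4.225e+05 = 3.0721e-05
20 log₁₀(3.0721e-05) = -90.25 dB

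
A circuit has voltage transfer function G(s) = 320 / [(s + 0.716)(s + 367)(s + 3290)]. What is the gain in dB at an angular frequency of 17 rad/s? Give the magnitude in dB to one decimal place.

|j17 + 0.716| = √(17² + 0.716²) = 17.02
|j17 + 367| = √(17² + 367²) = 367.4
|j17 + 3290| = √(17² + 3290²) = 3290
|G(j17)| = 320 / (17.02 × 367.4 × 3290) = 1.5559e-05
20 log₁₀(1.5559e-05) = -96.16 dB

-96.2 dB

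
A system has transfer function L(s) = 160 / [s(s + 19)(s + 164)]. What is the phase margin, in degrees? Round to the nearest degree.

90°

Gain crossover: |L(jω)| = 1 at ω ≈ 0.0513 rad/s.
∠L(j0.0513) = −90° − arctan(0.0513/19) − arctan(0.0513/164) ≈ -90.17°
PM = 180° + (-90.17°) = 89.83°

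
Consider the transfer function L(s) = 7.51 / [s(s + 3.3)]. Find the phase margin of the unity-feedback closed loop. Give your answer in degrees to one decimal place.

59.3°

Gain crossover: |L(jω)| = 1 at ω ≈ 1.96 rad/s.
∠L(j1.96) = −90° − arctan(1.96/3.3) ≈ -120.67°
PM = 180° + (-120.67°) = 59.33°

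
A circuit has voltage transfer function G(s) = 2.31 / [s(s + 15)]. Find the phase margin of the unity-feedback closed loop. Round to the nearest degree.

89°

Gain crossover: |G(jω)| = 1 at ω ≈ 0.154 rad s⁻¹.
∠G(j0.154) = −90° − arctan(0.154/15) ≈ -90.59°
PM = 180° + (-90.59°) = 89.41°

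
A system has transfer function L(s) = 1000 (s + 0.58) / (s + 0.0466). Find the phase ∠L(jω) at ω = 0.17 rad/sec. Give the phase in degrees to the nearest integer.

-58°

∠(j0.17 + 0.58) = arctan(0.17/0.58) = 16.34°
∠(j0.17 + 0.0466) = arctan(0.17/0.0466) = 74.67°
∠L(j0.17) = 16.34° − 74.67° = -58.33°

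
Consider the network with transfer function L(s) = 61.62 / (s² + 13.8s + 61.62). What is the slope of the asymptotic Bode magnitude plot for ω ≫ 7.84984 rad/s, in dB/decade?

-40 dB/decade

With 0 zeros and 2 poles, the high-frequency asymptotic slope is 20 × (0 − 2) = -40 dB/decade.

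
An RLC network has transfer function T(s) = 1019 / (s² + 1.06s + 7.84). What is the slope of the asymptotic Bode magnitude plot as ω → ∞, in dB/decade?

-40 dB/decade

With 0 zeros and 2 poles, the high-frequency asymptotic slope is 20 × (0 − 2) = -40 dB/decade.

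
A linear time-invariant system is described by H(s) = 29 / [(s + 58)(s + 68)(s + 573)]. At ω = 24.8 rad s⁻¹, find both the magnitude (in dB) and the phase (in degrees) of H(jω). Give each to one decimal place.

|H| = -99.1 dB, ∠H = -45.7°

|j24.8 + 58| = √(24.8² + 58²) = 63.08
|j24.8 + 68| = √(24.8² + 68²) = 72.38
|j24.8 + 573| = √(24.8² + 573²) = 573.5
|H(j24.8)| = 29 / (63.08 × 72.38 × 573.5) = 1.1074e-05
20 log₁₀(1.1074e-05) = -99.11 dB
∠(j24.8 + 58) = arctan(24.8/58) = 23.15°
∠(j24.8 + 68) = arctan(24.8/68) = 20.04°
∠(j24.8 + 573) = arctan(24.8/573) = 2.48°
∠H(j24.8) = − (23.15° + 20.04° + 2.48°) = -45.67°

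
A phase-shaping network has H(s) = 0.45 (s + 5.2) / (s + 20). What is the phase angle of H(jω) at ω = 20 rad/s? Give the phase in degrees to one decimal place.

30.4°

∠(j20 + 5.2) = arctan(20/5.2) = 75.43°
∠(j20 + 20) = arctan(20/20) = 45.00°
∠H(j20) = 75.43° − 45.00° = 30.43°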